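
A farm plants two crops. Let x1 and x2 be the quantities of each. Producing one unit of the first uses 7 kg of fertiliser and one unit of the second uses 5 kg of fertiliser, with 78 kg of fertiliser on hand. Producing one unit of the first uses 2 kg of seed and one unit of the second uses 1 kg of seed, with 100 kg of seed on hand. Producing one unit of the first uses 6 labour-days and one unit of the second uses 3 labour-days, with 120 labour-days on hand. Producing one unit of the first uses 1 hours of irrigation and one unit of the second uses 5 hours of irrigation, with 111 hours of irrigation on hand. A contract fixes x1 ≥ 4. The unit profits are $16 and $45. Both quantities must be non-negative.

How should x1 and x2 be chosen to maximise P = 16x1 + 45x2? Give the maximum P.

Corner points and P = 16x1 + 45x2:
  (78/7, 0) → P = 1248/7
  (4, 0) → P = 64
  (4, 10) → P = 514

The optimum lies where 7x1 + 5x2 = 78 and x1 = 4.
Solving simultaneously gives x1 = 4, x2 = 10.

x1 = 4, x2 = 10, maximum P = 514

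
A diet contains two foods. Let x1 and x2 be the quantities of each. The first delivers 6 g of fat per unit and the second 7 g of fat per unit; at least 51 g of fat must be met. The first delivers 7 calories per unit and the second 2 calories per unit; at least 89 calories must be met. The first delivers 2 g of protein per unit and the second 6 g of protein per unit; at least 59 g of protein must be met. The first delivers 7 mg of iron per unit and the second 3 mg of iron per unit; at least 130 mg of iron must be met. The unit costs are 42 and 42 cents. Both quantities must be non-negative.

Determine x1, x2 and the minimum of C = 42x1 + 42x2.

x1 = 67/4, x2 = 17/4, minimum C = 882

Feasible corners and C = 42x1 + 42x2:
  (0, 89/2) → C = 1869
  (59/2, 0) → C = 1239
  (1, 41) → C = 1764
  (67/4, 17/4) → C = 882
The feasible region is unbounded (it extends along (0, 1), (1, 0)), but C strictly increases along every unbounded feasible direction, so there is no improving ray and the minimum is attained at a vertex.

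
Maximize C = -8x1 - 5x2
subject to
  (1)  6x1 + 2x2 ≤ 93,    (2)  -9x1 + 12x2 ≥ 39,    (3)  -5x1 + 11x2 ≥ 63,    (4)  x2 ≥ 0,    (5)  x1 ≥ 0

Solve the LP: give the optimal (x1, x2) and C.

x1 = 0, x2 = 63/11, maximum C = -315/11

Corner points and C = -8x1 - 5x2:
  (173/15, 119/10) → C = -4553/30
  (0, 93/2) → C = -465/2
  (109/13, 124/13) → C = -1492/13
  (0, 63/11) → C = -315/11

The optimum lies where -5x1 + 11x2 = 63 and x1 = 0.
Solving simultaneously gives x1 = 0, x2 = 63/11.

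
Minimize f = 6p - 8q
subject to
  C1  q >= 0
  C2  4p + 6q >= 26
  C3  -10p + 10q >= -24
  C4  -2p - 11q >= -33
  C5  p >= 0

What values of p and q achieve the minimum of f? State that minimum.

Vertices and f = 6p - 8q:
  (101/25, 41/25) → f = 278/25
  (11/4, 5/2) → f = -7/2
  (297/65, 141/65) → f = 654/65

p = 11/4, q = 5/2, minimum f = -7/2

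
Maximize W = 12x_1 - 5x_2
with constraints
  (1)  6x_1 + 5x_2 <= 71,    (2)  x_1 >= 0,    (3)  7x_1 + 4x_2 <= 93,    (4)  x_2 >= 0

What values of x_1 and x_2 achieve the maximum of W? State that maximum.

The binding constraints are 6x_1 + 5x_2 = 71 and x_2 = 0.
Solving simultaneously gives x_1 = 71/6, x_2 = 0.

x_1 = 71/6, x_2 = 0, maximum W = 142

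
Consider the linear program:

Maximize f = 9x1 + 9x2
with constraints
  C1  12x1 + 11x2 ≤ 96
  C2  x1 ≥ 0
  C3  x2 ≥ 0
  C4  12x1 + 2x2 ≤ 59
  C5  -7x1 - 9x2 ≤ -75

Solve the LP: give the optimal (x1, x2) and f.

Feasible corners and f = 9x1 + 9x2:
  (0, 96/11) → f = 864/11
  (39/31, 228/31) → f = 2403/31
  (0, 25/3) → f = 75

x1 = 0, x2 = 96/11, maximum f = 864/11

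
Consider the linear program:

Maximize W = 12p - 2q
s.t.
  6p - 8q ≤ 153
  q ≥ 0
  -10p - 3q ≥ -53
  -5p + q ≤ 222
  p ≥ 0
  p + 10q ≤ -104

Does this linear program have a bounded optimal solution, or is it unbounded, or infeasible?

infeasible

The boundaries 6p - 8q = 153 and -10p - 3q = -53 meet at (883/98, -606/49), but that point violates q ≥ 0. Every candidate vertex is excluded by some other constraint, so the feasible region is empty.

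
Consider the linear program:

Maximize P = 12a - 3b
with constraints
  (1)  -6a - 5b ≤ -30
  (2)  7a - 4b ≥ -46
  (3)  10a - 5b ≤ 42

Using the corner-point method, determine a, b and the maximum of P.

a = 398/5, b = 754/5, maximum P = 2514/5

Feasible corners and P = 12a - 3b:
  (-110/59, 486/59) → P = -2778/59
  (9/2, 3/5) → P = 261/5
  (398/5, 754/5) → P = 2514/5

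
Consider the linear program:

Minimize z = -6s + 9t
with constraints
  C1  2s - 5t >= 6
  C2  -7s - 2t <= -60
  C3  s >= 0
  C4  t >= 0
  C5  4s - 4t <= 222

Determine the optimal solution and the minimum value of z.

s = 111/2, t = 0, minimum z = -333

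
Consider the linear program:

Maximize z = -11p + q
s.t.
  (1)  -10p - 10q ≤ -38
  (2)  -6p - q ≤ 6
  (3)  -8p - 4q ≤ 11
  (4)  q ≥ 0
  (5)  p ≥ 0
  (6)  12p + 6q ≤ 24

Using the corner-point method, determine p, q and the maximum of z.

Extreme points and z = -11p + q:
  (0, 19/5) → z = 19/5
  (1/5, 18/5) → z = 7/5
  (0, 4) → z = 4

The optimum lies where p = 0 and 12p + 6q = 24.
Solving simultaneously gives p = 0, q = 4.

p = 0, q = 4, maximum z = 4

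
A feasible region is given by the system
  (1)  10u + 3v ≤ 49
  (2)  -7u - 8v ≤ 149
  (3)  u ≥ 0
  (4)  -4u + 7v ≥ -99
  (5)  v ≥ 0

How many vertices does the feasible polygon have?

3

Pairwise boundary intersections that survive every other constraint:
  (0, 49/3)
  (49/10, 0)
  (0, 0)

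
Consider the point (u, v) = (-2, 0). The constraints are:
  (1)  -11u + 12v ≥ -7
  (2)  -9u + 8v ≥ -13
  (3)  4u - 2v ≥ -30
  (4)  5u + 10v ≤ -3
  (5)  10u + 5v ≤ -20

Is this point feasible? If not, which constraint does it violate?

feasible

(1): 22 ≥ -7 ✓
(2): 18 ≥ -13 ✓
(3): -8 ≥ -30 ✓
(4): -10 ≤ -3 ✓
(5): -20 ≤ -20 ✓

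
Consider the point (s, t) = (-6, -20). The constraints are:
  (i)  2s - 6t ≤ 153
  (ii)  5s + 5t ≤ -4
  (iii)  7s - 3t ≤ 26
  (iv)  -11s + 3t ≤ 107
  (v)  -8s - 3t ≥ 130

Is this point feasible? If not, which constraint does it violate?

Constraint (v): -8s - 3t = 108, which is not ≥ 130. All other constraints are satisfied.

not feasible — violates (v)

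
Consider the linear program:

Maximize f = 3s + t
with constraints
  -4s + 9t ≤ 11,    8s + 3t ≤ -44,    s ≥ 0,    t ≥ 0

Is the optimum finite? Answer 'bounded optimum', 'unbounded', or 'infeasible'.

The boundaries -4s + 9t = 11 and s = 0 meet at (0, 11/9), but that point violates 8s + 3t ≤ -44. Every candidate vertex is excluded by some other constraint, so the feasible region is empty.

infeasible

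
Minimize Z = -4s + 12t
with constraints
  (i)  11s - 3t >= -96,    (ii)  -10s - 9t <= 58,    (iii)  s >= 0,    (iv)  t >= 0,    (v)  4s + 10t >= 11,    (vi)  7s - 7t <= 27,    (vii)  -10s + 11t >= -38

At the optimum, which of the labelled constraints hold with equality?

(iv) and (vii)

Corner points and Z = -4s + 12t:
  (0, 32) → Z = 384
  (0, 11/10) → Z = 66/5
  (11/4, 0) → Z = -11
  (19/5, 0) → Z = -76/5
  (31/7, 4/7) → Z = -76/7
The feasible region is unbounded (it extends along (1, 1), (3, 11)), but Z strictly increases along every unbounded feasible direction, so there is no improving ray and the minimum is attained at a vertex.

The minimum is at (19/5, 0). Substituting into each constraint, equality holds for (iv) and (vii); the remaining constraints have slack.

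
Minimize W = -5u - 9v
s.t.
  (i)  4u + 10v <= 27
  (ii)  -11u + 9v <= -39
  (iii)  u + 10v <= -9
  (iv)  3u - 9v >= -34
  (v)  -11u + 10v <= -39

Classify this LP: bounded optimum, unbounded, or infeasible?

From the feasible point (12, -21/10), moving in the direction (10, -4) keeps every constraint satisfied while W decreases without bound.

unbounded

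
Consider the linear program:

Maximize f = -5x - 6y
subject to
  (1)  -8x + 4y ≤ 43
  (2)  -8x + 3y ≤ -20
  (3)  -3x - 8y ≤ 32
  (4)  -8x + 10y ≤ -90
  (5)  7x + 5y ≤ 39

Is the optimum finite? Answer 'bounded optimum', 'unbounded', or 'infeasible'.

Vertices and f = -5x - 6y:
  (200/47, -263/47) → f = 578/47
  (472/41, -341/41) → f = -314/41
  (84/11, -159/55) → f = -1146/55
The feasible region has finitely many vertices and no improving ray; the maximum is 578/47 at (200/47, -263/47).

bounded optimum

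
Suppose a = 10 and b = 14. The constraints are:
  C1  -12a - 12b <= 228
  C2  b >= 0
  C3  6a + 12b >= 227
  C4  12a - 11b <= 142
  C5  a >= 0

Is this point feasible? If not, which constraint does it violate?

C1: -288 ≤ 228 ✓
C2: 14 ≥ 0 ✓
C3: 228 ≥ 227 ✓
C4: -34 ≤ 142 ✓
C5: 10 ≥ 0 ✓

feasible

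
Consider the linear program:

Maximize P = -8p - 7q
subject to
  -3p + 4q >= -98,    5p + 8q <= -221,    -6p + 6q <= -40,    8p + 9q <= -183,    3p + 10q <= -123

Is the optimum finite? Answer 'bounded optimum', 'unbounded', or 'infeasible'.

Vertices and P = -8p - 7q:
  (-25/11, -1153/44) → P = 8871/44
  (-214/3, -78) → P = 3350/3
  (-503/39, -763/39) → P = 9365/39
The feasible region has finitely many vertices and no improving ray; the maximum is 3350/3 at (-214/3, -78).

bounded optimum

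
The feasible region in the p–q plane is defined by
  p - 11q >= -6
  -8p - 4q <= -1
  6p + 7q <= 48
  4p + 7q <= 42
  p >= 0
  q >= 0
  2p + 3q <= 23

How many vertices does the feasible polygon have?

Intersecting each pair of boundary lines and keeping only the points that satisfy every inequality leaves:
  (486/73, 84/73)
  (0, 6/11)
  (0, 1/4)
  (1/8, 0)
  (8, 0)

5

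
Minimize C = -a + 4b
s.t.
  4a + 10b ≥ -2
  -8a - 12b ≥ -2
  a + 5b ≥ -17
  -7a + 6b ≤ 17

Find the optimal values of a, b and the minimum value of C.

Feasible corners and C = -a + 4b:
  (11/8, -3/4) → C = -35/8
  (-91/47, 27/47) → C = 199/47
  (-16/11, 25/22) → C = 6

The optimum lies where 4a + 10b = -2 and -8a - 12b = -2.
Solving simultaneously gives a = 11/8, b = -3/4.

a = 11/8, b = -3/4, minimum C = -35/8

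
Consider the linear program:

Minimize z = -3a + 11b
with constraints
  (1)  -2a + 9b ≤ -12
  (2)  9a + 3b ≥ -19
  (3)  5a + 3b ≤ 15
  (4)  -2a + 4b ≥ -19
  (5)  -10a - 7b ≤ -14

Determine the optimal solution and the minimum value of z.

At the optimal vertex, -2a + 4b = -19 and -10a - 7b = -14.
Solving simultaneously gives a = 7/2, b = -3.

a = 7/2, b = -3, minimum z = -87/2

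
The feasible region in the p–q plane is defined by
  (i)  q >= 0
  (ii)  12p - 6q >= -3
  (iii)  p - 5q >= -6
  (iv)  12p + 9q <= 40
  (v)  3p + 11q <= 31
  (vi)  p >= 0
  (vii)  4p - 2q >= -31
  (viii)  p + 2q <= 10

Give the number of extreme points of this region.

Pairwise boundary intersections that survive every other constraint:
  (10/3, 0)
  (0, 0)
  (7/18, 23/18)
  (0, 1/2)
  (146/69, 112/69)

5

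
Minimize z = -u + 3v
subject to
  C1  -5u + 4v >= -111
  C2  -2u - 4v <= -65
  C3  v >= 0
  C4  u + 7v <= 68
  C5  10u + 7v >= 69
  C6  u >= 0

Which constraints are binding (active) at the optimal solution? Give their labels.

C1 and C2

Extreme points and z = -u + 3v:
  (176/7, 103/28) → z = -395/28
  (1049/39, 229/39) → z = -362/39
  (183/10, 71/10) → z = 3

The minimum is at (176/7, 103/28). Substituting into each constraint, equality holds for C1 and C2; the remaining constraints have slack.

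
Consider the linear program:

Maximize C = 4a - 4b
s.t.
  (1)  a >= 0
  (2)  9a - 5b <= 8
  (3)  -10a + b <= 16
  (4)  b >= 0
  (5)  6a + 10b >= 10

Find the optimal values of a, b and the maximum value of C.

Feasible corners and C = 4a - 4b:
  (0, 16) → C = -64
  (0, 1) → C = -4
  (13/12, 7/20) → C = 44/15
The feasible region is unbounded (it extends along (1, 10), (5, 9)), but C strictly decreases along every unbounded feasible direction, so there is no improving ray and the maximum is attained at a vertex.

a = 13/12, b = 7/20, maximum C = 44/15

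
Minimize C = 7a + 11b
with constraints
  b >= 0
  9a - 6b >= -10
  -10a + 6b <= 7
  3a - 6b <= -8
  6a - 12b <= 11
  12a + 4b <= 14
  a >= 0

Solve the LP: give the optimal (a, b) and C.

a = 1/7, b = 59/42, minimum C = 691/42

Extreme points and C = 7a + 11b:
  (1/7, 59/42) → C = 691/42
  (1/2, 2) → C = 51/2
  (13/21, 23/14) → C = 941/42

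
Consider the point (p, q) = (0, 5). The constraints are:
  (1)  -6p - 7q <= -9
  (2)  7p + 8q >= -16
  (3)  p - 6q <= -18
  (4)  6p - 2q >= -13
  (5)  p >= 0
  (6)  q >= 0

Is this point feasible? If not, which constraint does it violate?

(1): -35 ≤ -9 ✓
(2): 40 ≥ -16 ✓
(3): -30 ≤ -18 ✓
(4): -10 ≥ -13 ✓
(5): 0 ≥ 0 ✓
(6): 5 ≥ 0 ✓

feasible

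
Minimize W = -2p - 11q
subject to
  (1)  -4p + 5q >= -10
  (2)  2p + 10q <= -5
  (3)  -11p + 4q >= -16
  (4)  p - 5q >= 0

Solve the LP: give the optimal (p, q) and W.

Corner points and W = -2p - 11q:
  (40/39, -46/39) → W = 142/13
  (70/59, -87/118) → W = 677/118
  (-5/4, -1/4) → W = 21/4
The feasible region is unbounded (it extends along (-5, -4), (-5, -1)), but W strictly increases along every unbounded feasible direction, so there is no improving ray and the minimum is attained at a vertex.

At the optimal vertex, 2p + 10q = -5 and p - 5q = 0.
Solving simultaneously gives p = -5/4, q = -1/4.

p = -5/4, q = -1/4, minimum W = 21/4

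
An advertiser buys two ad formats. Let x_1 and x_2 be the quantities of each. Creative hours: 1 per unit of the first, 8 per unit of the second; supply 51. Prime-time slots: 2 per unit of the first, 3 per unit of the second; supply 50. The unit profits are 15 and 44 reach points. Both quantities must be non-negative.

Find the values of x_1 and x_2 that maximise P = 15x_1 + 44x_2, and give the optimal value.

x_1 = 19, x_2 = 4, maximum P = 461

Vertices and P = 15x_1 + 44x_2:
  (0, 0) → P = 0
  (0, 51/8) → P = 561/2
  (25, 0) → P = 375
  (19, 4) → P = 461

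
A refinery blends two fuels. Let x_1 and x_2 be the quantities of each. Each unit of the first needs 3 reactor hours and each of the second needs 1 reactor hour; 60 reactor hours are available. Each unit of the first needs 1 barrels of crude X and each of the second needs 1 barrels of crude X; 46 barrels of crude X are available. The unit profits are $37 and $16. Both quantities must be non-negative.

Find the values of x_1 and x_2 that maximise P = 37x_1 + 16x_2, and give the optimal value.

Corner points and P = 37x_1 + 16x_2:
  (0, 0) → P = 0
  (0, 46) → P = 736
  (20, 0) → P = 740
  (7, 39) → P = 883

x_1 = 7, x_2 = 39, maximum P = 883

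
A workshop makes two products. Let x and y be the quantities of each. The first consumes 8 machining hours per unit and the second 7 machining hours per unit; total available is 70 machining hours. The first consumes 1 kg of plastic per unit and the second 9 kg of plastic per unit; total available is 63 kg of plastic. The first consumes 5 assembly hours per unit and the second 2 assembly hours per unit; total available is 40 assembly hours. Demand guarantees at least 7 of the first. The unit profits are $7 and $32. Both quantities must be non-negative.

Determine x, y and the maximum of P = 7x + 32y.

x = 7, y = 2, maximum P = 113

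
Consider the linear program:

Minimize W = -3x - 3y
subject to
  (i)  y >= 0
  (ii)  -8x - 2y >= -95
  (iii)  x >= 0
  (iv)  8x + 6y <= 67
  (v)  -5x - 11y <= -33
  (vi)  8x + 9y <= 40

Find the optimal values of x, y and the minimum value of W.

x = 143/43, y = 64/43, minimum W = -621/43

Corner points and W = -3x - 3y:
  (0, 3) → W = -9
  (0, 40/9) → W = -40/3
  (143/43, 64/43) → W = -621/43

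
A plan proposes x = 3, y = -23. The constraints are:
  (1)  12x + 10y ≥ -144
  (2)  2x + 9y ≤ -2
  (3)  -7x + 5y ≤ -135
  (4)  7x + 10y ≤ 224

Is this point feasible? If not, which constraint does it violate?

not feasible — violates (1)

Constraint (1): 12x + 10y = -194, which is not ≥ -144. All other constraints are satisfied.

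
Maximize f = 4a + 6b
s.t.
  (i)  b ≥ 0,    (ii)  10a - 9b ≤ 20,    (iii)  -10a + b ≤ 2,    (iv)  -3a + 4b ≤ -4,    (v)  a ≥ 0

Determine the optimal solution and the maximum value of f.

Corner points and f = 4a + 6b:
  (2, 0) → f = 8
  (4/3, 0) → f = 16/3
  (44/13, 20/13) → f = 296/13

a = 44/13, b = 20/13, maximum f = 296/13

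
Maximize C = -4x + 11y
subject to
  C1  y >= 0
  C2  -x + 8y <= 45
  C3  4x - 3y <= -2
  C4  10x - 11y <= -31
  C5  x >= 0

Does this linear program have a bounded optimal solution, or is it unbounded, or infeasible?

bounded optimum

Corner points and C = -4x + 11y:
  (247/69, 419/69) → C = 1207/23
  (0, 45/8) → C = 495/8
  (0, 31/11) → C = 31
The feasible region has finitely many vertices and no improving ray; the maximum is 495/8 at (0, 45/8).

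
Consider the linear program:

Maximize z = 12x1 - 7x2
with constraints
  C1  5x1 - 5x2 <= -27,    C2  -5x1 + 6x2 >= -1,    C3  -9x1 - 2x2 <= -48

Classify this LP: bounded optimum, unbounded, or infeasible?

unbounded

From the feasible point (186/55, 483/55), moving in the direction (5, 5) keeps every constraint satisfied while z increases without bound.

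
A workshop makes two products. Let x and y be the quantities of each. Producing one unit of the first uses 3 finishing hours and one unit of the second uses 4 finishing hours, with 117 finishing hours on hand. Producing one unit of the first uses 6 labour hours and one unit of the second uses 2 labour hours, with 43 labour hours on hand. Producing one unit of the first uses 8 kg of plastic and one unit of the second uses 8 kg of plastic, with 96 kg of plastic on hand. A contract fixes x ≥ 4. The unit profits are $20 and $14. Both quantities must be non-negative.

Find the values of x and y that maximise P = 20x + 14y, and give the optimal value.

Feasible corners and P = 20x + 14y:
  (43/6, 0) → P = 430/3
  (4, 0) → P = 80
  (19/4, 29/4) → P = 393/2
  (4, 8) → P = 192

The optimum lies where 6x + 2y = 43 and 8x + 8y = 96.
Solving simultaneously gives x = 19/4, y = 29/4.

x = 19/4, y = 29/4, maximum P = 393/2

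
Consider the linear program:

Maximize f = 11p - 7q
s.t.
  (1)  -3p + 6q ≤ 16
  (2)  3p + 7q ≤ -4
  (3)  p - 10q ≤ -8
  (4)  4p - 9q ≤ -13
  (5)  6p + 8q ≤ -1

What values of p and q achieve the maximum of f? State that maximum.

Extreme points and f = 11p - 7q:
  (-136/39, 12/13) → f = -1748/39
  (-14/3, 1/3) → f = -161/3
  (-96/37, 20/37) → f = -1196/37

At the optimal vertex, 3p + 7q = -4 and p - 10q = -8.
Solving simultaneously gives p = -96/37, q = 20/37.

p = -96/37, q = 20/37, maximum f = -1196/37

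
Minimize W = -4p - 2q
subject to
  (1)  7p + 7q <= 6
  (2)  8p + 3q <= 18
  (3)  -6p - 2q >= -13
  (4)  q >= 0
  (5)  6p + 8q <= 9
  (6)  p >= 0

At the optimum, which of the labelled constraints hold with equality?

Corner points and W = -4p - 2q:
  (6/7, 0) → W = -24/7
  (0, 6/7) → W = -12/7
  (0, 0) → W = 0

The minimum is at (6/7, 0). Substituting into each constraint, equality holds for (1) and (4); the remaining constraints have slack.

(1) and (4)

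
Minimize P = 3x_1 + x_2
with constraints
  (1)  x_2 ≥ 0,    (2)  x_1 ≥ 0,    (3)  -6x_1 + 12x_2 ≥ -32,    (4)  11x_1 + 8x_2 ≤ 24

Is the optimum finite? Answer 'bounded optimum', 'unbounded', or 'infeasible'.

bounded optimum

Corner points and P = 3x_1 + x_2:
  (0, 0) → P = 0
  (24/11, 0) → P = 72/11
  (0, 3) → P = 3
The feasible region has finitely many vertices and no improving ray; the minimum is 0 at (0, 0).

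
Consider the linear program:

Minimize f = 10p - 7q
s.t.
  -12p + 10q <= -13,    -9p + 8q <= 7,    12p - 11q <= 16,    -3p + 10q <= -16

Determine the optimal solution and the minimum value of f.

The binding constraints are -12p + 10q = -13 and 12p - 11q = 16.
Solving simultaneously gives p = -17/12, q = -3.

p = -17/12, q = -3, minimum f = 41/6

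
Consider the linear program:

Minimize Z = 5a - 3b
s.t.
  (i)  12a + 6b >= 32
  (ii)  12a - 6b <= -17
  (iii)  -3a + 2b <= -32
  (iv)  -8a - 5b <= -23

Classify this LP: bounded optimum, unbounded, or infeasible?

infeasible

The boundaries 12a + 6b = 32 and 12a - 6b = -17 meet at (5/8, 49/12), but that point violates -3a + 2b ≤ -32. Every candidate vertex is excluded by some other constraint, so the feasible region is empty.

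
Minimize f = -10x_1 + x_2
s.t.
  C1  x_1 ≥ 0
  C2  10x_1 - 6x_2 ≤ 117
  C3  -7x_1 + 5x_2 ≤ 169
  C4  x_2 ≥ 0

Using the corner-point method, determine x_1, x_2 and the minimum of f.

x_1 = 1599/8, x_2 = 2509/8, minimum f = -13481/8

Extreme points and f = -10x_1 + x_2:
  (0, 169/5) → f = 169/5
  (0, 0) → f = 0
  (1599/8, 2509/8) → f = -13481/8
  (117/10, 0) → f = -117

The optimum lies where 10x_1 - 6x_2 = 117 and -7x_1 + 5x_2 = 169.
Solving simultaneously gives x_1 = 1599/8, x_2 = 2509/8.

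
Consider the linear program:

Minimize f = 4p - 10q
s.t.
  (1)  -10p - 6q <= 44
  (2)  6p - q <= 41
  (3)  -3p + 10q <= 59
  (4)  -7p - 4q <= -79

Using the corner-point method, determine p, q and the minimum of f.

Corner points and f = 4p - 10q:
  (469/57, 159/19) → f = -2894/57
  (243/31, 187/31) → f = -898/31
  (277/41, 325/41) → f = -2142/41

p = 277/41, q = 325/41, minimum f = -2142/41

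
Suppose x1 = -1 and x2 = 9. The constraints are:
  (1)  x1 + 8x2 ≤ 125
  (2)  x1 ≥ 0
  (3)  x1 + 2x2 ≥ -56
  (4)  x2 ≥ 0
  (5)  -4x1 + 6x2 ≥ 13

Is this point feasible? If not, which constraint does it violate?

not feasible — violates (2)

Constraint (2): x1 = -1, which is not ≥ 0. All other constraints are satisfied.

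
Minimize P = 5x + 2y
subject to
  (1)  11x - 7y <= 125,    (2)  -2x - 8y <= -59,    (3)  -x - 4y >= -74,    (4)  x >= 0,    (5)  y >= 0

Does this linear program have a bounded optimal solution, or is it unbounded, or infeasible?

Corner points and P = 5x + 2y:
  (471/34, 133/34) → P = 2621/34
  (1018/51, 689/51) → P = 2156/17
  (0, 59/8) → P = 59/4
  (0, 37/2) → P = 37
The feasible region has finitely many vertices and no improving ray; the minimum is 59/4 at (0, 59/8).

bounded optimum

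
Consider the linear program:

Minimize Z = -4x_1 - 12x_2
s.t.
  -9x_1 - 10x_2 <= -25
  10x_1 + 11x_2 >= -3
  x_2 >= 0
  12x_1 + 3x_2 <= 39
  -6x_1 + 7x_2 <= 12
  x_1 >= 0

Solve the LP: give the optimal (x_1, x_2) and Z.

x_1 = 79/34, x_2 = 63/17, minimum Z = -914/17

Corner points and Z = -4x_1 - 12x_2:
  (25/9, 0) → Z = -100/9
  (55/123, 86/41) → Z = -3316/123
  (13/4, 0) → Z = -13
  (79/34, 63/17) → Z = -914/17

The optimum lies where 12x_1 + 3x_2 = 39 and -6x_1 + 7x_2 = 12.
Solving simultaneously gives x_1 = 79/34, x_2 = 63/17.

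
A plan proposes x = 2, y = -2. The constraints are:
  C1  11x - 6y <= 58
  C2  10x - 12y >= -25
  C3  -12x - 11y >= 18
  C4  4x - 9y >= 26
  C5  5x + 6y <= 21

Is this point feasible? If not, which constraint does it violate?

Constraint C3: -12x - 11y = -2, which is not ≥ 18. All other constraints are satisfied.

not feasible — violates C3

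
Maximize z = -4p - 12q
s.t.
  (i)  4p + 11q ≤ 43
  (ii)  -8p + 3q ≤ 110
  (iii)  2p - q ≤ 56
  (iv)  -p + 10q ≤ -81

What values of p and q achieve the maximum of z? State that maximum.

p = -139, q = -334, maximum z = 4564

Vertices and z = -4p - 12q:
  (-139, -334) → z = 4564
  (-1343/77, -758/77) → z = 14468/77
  (479/19, -106/19) → z = -644/19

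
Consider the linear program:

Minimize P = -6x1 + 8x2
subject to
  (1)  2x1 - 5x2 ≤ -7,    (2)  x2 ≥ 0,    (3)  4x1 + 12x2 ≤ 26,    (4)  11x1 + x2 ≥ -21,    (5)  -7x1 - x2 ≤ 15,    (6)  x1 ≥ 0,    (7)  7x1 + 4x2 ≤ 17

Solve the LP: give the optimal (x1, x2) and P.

x1 = 23/22, x2 = 20/11, minimum P = 91/11

Vertices and P = -6x1 + 8x2:
  (23/22, 20/11) → P = 91/11
  (0, 7/5) → P = 56/5
  (0, 13/6) → P = 52/3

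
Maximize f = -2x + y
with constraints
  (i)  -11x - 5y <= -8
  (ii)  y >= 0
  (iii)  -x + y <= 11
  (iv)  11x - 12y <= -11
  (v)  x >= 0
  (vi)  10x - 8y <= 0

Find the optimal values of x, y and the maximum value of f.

Extreme points and f = -2x + y:
  (41/187, 19/17) → f = 127/187
  (0, 8/5) → f = 8/5
  (0, 11) → f = 11
  (44, 55) → f = -33
  (11/4, 55/16) → f = -33/16

The binding constraints are -x + y = 11 and x = 0.
Solving simultaneously gives x = 0, y = 11.

x = 0, y = 11, maximum f = 11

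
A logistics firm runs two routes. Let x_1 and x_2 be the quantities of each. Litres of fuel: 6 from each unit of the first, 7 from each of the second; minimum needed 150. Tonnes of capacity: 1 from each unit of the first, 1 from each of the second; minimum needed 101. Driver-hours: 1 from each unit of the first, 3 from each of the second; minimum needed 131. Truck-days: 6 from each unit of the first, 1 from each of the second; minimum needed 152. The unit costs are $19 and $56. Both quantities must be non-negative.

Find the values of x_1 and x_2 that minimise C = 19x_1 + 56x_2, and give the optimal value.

x_1 = 86, x_2 = 15, minimum C = 2474

Extreme points and C = 19x_1 + 56x_2:
  (0, 152) → C = 8512
  (131, 0) → C = 2489
  (86, 15) → C = 2474
  (51/5, 454/5) → C = 26393/5
The feasible region is unbounded (it extends along (0, 1), (1, 0)), but C strictly increases along every unbounded feasible direction, so there is no improving ray and the minimum is attained at a vertex.

The optimum lies where x_1 + x_2 = 101 and x_1 + 3x_2 = 131.
Solving simultaneously gives x_1 = 86, x_2 = 15.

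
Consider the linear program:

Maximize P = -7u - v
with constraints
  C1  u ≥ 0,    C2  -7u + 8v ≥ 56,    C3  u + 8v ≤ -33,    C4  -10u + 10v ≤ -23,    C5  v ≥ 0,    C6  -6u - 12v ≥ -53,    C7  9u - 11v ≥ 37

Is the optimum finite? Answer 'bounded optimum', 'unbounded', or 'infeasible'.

The boundaries -6u - 12v = -53 and 9u - 11v = 37 meet at (1027/174, 85/58), but that point violates -7u + 8v ≥ 56. Every candidate vertex is excluded by some other constraint, so the feasible region is empty.

infeasible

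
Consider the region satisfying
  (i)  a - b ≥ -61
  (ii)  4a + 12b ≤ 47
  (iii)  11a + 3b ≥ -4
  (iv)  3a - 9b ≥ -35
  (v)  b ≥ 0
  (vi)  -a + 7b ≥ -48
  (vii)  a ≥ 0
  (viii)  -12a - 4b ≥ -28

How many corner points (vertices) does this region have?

5

Intersecting each pair of boundary lines and keeping only the points that satisfy every inequality leaves:
  (1/24, 281/72)
  (37/32, 113/32)
  (0, 35/9)
  (0, 0)
  (7/3, 0)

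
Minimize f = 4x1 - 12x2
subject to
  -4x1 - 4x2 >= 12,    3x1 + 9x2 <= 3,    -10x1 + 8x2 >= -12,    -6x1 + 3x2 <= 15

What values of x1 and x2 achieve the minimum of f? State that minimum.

Extreme points and f = 4x1 - 12x2:
  (-2/3, -7/3) → f = 76/3
  (-8/3, -1/3) → f = -20/3
  (-26/3, -37/3) → f = 340/3

x1 = -8/3, x2 = -1/3, minimum f = -20/3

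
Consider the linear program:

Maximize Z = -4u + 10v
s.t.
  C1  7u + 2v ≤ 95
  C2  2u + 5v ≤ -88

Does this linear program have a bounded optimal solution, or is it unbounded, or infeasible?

unbounded

From the feasible point (21, -26), moving in the direction (-5, 2) keeps every constraint satisfied while Z increases without bound.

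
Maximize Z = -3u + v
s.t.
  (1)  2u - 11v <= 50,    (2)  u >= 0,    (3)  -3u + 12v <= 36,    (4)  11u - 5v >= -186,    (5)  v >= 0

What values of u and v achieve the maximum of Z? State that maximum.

u = 0, v = 3, maximum Z = 3

The feasible region is unbounded (it extends along (4, 1), (11, 2)), but Z strictly decreases along every unbounded feasible direction, so there is no improving ray and the maximum is attained at a vertex.

The binding constraints are u = 0 and -3u + 12v = 36.
Solving simultaneously gives u = 0, v = 3.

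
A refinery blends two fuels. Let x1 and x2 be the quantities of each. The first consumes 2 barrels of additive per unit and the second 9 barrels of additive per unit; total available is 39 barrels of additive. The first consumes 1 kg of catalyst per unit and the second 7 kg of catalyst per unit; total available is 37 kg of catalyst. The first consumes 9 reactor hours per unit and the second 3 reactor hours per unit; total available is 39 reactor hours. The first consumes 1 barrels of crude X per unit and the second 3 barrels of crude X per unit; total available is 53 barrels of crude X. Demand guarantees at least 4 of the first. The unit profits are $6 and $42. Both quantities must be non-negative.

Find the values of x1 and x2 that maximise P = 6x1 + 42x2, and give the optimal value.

x1 = 4, x2 = 1, maximum P = 66

Vertices and P = 6x1 + 42x2:
  (13/3, 0) → P = 26
  (4, 0) → P = 24
  (4, 1) → P = 66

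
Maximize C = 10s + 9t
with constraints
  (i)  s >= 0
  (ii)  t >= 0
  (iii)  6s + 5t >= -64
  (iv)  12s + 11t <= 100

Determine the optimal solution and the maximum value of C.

Extreme points and C = 10s + 9t:
  (0, 0) → C = 0
  (0, 100/11) → C = 900/11
  (25/3, 0) → C = 250/3

The optimum lies where t = 0 and 12s + 11t = 100.
Solving simultaneously gives s = 25/3, t = 0.

s = 25/3, t = 0, maximum C = 250/3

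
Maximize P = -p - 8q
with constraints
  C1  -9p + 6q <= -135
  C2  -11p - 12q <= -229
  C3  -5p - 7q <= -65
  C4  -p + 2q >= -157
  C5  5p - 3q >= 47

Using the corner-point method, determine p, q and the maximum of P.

p = 1229/17, q = -720/17, maximum P = 4531/17

Corner points and P = -p - 8q:
  (499/29, 96/29) → P = -1267/29
  (823/17, -430/17) → P = 2617/17
  (1229/17, -720/17) → P = 4531/17
The feasible region is unbounded (it extends along (2, 1), (2, 3)), but P strictly decreases along every unbounded feasible direction, so there is no improving ray and the maximum is attained at a vertex.

At the optimal vertex, -5p - 7q = -65 and -p + 2q = -157.
Solving simultaneously gives p = 1229/17, q = -720/17.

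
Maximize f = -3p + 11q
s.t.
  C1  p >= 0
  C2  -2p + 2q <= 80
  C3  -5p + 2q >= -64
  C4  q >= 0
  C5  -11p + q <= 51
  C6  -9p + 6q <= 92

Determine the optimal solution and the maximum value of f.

Extreme points and f = -3p + 11q:
  (0, 0) → f = 0
  (0, 46/3) → f = 506/3
  (64/5, 0) → f = -192/5
  (142/3, 259/3) → f = 2423/3

At the optimal vertex, -5p + 2q = -64 and -9p + 6q = 92.
Solving simultaneously gives p = 142/3, q = 259/3.

p = 142/3, q = 259/3, maximum f = 2423/3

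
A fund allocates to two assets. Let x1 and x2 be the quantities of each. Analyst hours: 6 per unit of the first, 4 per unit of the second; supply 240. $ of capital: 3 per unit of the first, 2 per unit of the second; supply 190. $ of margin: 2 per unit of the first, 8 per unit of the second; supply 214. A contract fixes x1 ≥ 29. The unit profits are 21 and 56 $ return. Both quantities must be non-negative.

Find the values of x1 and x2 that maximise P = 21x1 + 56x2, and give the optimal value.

x1 = 29, x2 = 33/2, maximum P = 1533

Extreme points and P = 21x1 + 56x2:
  (40, 0) → P = 840
  (29, 0) → P = 609
  (29, 33/2) → P = 1533

The optimum lies where 6x1 + 4x2 = 240 and x1 = 29.
Solving simultaneously gives x1 = 29, x2 = 33/2.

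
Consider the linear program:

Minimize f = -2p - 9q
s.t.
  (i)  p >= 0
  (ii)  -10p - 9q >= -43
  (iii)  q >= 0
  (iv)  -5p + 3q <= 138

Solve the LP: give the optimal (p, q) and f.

Extreme points and f = -2p - 9q:
  (0, 43/9) → f = -43
  (0, 0) → f = 0
  (43/10, 0) → f = -43/5

p = 0, q = 43/9, minimum f = -43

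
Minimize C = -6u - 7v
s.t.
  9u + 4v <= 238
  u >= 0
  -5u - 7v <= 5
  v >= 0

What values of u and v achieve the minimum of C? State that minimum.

u = 0, v = 119/2, minimum C = -833/2

Corner points and C = -6u - 7v:
  (0, 119/2) → C = -833/2
  (238/9, 0) → C = -476/3
  (0, 0) → C = 0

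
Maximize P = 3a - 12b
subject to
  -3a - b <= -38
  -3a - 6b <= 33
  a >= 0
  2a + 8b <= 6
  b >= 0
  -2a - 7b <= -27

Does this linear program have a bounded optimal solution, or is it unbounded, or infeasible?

infeasible

The boundaries -3a - b = -38 and a = 0 meet at (0, 38), but that point violates 2a + 8b ≤ 6. Every candidate vertex is excluded by some other constraint, so the feasible region is empty.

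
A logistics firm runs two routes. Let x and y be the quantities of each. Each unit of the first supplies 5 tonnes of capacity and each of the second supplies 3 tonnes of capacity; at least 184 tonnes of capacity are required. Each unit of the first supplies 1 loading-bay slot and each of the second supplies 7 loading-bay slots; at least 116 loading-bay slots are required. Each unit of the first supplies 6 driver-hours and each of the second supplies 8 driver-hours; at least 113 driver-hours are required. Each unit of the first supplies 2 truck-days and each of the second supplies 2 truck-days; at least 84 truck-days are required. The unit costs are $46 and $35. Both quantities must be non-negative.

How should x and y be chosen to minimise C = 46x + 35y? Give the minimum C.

Feasible corners and C = 46x + 35y:
  (0, 184/3) → C = 6440/3
  (116, 0) → C = 5336
  (29, 13) → C = 1789
  (89/3, 37/3) → C = 5389/3
The feasible region is unbounded (it extends along (0, 1), (1, 0)), but C strictly increases along every unbounded feasible direction, so there is no improving ray and the minimum is attained at a vertex.

x = 29, y = 13, minimum C = 1789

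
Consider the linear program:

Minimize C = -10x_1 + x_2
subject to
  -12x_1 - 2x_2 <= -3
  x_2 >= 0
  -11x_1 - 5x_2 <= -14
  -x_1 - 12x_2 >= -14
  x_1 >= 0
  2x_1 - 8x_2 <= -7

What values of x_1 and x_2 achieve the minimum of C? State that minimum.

x_1 = 7/8, x_2 = 35/32, minimum C = -245/32

Extreme points and C = -10x_1 + x_2:
  (98/127, 140/127) → C = -840/127
  (11/14, 15/14) → C = -95/14
  (7/8, 35/32) → C = -245/32

The optimum lies where -x_1 - 12x_2 = -14 and 2x_1 - 8x_2 = -7.
Solving simultaneously gives x_1 = 7/8, x_2 = 35/32.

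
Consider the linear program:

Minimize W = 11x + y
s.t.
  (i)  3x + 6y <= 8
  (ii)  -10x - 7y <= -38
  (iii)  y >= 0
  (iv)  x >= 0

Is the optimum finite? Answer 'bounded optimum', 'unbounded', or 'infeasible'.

The boundaries 3x + 6y = 8 and -10x - 7y = -38 meet at (172/39, -34/39), but that point violates y ≥ 0. Every candidate vertex is excluded by some other constraint, so the feasible region is empty.

infeasible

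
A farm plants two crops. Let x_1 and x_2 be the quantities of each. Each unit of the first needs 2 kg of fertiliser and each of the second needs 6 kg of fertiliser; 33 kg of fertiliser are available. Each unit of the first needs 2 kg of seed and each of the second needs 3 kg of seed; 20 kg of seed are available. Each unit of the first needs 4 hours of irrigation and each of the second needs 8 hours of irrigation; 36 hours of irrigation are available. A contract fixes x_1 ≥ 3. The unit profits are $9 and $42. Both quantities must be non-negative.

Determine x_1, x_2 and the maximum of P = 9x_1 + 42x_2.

Feasible corners and P = 9x_1 + 42x_2:
  (9, 0) → P = 81
  (3, 0) → P = 27
  (3, 3) → P = 153

The binding constraints are 4x_1 + 8x_2 = 36 and x_1 = 3.
Solving simultaneously gives x_1 = 3, x_2 = 3.

x_1 = 3, x_2 = 3, maximum P = 153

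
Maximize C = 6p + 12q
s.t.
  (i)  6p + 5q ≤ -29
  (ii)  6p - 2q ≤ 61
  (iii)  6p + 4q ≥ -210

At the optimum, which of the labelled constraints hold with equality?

Vertices and C = 6p + 12q:
  (247/42, -90/7) → C = -119
  (-467/3, 181) → C = 1238
  (-44/9, -271/6) → C = -1714/3

The maximum is at (-467/3, 181). Substituting into each constraint, equality holds for (i) and (iii); the remaining constraints have slack.

(i) and (iii)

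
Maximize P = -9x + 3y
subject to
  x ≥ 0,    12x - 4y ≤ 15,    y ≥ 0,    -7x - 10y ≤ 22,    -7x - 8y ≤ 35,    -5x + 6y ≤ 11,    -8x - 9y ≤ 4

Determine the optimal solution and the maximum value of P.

x = 0, y = 11/6, maximum P = 11/2

Extreme points and P = -9x + 3y:
  (0, 0) → P = 0
  (0, 11/6) → P = 11/2
  (5/4, 0) → P = -45/4
  (67/26, 207/52) → P = -45/4

The binding constraints are x = 0 and -5x + 6y = 11.
Solving simultaneously gives x = 0, y = 11/6.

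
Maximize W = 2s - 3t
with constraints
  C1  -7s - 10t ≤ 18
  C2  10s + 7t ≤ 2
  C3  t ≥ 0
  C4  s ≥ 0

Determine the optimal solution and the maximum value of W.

s = 1/5, t = 0, maximum W = 2/5

Corner points and W = 2s - 3t:
  (1/5, 0) → W = 2/5
  (0, 2/7) → W = -6/7
  (0, 0) → W = 0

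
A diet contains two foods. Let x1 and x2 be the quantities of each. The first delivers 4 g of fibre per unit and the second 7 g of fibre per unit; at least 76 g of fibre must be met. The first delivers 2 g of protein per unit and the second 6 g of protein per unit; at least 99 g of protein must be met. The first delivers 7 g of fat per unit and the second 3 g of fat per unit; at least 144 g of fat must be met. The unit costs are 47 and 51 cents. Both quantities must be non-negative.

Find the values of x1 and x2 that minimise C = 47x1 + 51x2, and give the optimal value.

x1 = 63/4, x2 = 45/4, minimum C = 1314

The feasible region is unbounded (it extends along (0, 1), (1, 0)), but C strictly increases along every unbounded feasible direction, so there is no improving ray and the minimum is attained at a vertex.

The binding constraints are 2x1 + 6x2 = 99 and 7x1 + 3x2 = 144.
Solving simultaneously gives x1 = 63/4, x2 = 45/4.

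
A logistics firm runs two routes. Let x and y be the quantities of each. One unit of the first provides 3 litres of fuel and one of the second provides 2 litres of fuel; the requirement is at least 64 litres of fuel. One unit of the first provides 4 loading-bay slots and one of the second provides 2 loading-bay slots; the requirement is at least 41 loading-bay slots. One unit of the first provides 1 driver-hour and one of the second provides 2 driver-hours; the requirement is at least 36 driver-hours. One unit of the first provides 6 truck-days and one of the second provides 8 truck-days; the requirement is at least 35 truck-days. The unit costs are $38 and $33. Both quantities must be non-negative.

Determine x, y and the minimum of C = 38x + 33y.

x = 14, y = 11, minimum C = 895

Corner points and C = 38x + 33y:
  (0, 32) → C = 1056
  (36, 0) → C = 1368
  (14, 11) → C = 895
The feasible region is unbounded (it extends along (0, 1), (1, 0)), but C strictly increases along every unbounded feasible direction, so there is no improving ray and the minimum is attained at a vertex.

The binding constraints are 3x + 2y = 64 and x + 2y = 36.
Solving simultaneously gives x = 14, y = 11.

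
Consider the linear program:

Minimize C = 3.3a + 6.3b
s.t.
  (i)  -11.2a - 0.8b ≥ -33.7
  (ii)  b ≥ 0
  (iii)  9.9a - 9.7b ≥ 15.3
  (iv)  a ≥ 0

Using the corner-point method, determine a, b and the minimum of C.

Extreme points and C = 3.3a + 6.3b:
  (337/112, 0) → C = 11121/1120
  (33913/11656, 16227/11656) → C = 214143/11656
  (17/11, 0) → C = 51/10

a = 17/11, b = 0, minimum C = 51/10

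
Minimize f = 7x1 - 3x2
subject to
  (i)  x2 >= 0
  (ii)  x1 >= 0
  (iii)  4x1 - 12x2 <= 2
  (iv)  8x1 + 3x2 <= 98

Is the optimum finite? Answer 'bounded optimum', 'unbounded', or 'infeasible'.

bounded optimum

Vertices and f = 7x1 - 3x2:
  (0, 0) → f = 0
  (1/2, 0) → f = 7/2
  (0, 98/3) → f = -98
  (197/18, 94/27) → f = 397/6
The feasible region has finitely many vertices and no improving ray; the minimum is -98 at (0, 98/3).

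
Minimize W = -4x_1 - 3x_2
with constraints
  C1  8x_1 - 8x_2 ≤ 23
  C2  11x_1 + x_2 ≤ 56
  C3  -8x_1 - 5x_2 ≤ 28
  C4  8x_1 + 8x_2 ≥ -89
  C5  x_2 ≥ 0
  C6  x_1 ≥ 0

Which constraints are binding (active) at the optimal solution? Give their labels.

Corner points and W = -4x_1 - 3x_2:
  (157/32, 65/32) → W = -823/32
  (23/8, 0) → W = -23/2
  (0, 56) → W = -168
  (0, 0) → W = 0

The minimum is at (0, 56). Substituting into each constraint, equality holds for C2 and C6; the remaining constraints have slack.

C2 and C6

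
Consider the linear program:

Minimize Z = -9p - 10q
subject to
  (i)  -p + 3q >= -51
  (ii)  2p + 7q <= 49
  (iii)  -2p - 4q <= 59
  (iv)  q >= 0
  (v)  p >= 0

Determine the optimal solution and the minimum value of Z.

p = 49/2, q = 0, minimum Z = -441/2

Feasible corners and Z = -9p - 10q:
  (49/2, 0) → Z = -441/2
  (0, 7) → Z = -70
  (0, 0) → Z = 0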